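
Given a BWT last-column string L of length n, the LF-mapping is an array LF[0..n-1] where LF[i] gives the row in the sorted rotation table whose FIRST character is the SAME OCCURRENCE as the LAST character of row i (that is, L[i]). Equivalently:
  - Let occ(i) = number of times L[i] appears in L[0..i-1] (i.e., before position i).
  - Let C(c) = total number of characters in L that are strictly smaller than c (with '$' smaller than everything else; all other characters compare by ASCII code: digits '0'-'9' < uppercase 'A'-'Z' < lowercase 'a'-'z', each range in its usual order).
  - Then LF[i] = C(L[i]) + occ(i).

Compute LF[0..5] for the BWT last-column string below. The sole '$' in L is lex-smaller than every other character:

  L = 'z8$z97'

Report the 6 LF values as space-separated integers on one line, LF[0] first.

Char counts: '$':1, '7':1, '8':1, '9':1, 'z':2
C (first-col start): C('$')=0, C('7')=1, C('8')=2, C('9')=3, C('z')=4
L[0]='z': occ=0, LF[0]=C('z')+0=4+0=4
L[1]='8': occ=0, LF[1]=C('8')+0=2+0=2
L[2]='$': occ=0, LF[2]=C('$')+0=0+0=0
L[3]='z': occ=1, LF[3]=C('z')+1=4+1=5
L[4]='9': occ=0, LF[4]=C('9')+0=3+0=3
L[5]='7': occ=0, LF[5]=C('7')+0=1+0=1

Answer: 4 2 0 5 3 1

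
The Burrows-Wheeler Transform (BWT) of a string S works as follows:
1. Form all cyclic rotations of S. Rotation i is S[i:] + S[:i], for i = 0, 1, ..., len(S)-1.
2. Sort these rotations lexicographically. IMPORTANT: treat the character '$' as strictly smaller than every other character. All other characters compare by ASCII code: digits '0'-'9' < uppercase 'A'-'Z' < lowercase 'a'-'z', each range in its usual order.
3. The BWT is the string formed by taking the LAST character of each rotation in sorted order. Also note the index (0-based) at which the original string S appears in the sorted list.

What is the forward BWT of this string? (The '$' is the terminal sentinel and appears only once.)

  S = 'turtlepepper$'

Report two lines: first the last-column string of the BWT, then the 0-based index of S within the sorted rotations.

All 13 rotations (rotation i = S[i:]+S[:i]):
  rot[0] = turtlepepper$
  rot[1] = urtlepepper$t
  rot[2] = rtlepepper$tu
  rot[3] = tlepepper$tur
  rot[4] = lepepper$turt
  rot[5] = epepper$turtl
  rot[6] = pepper$turtle
  rot[7] = epper$turtlep
  rot[8] = pper$turtlepe
  rot[9] = per$turtlepep
  rot[10] = er$turtlepepp
  rot[11] = r$turtlepeppe
  rot[12] = $turtlepepper
Sorted (with $ < everything):
  sorted[0] = $turtlepepper  (last char: 'r')
  sorted[1] = epepper$turtl  (last char: 'l')
  sorted[2] = epper$turtlep  (last char: 'p')
  sorted[3] = er$turtlepepp  (last char: 'p')
  sorted[4] = lepepper$turt  (last char: 't')
  sorted[5] = pepper$turtle  (last char: 'e')
  sorted[6] = per$turtlepep  (last char: 'p')
  sorted[7] = pper$turtlepe  (last char: 'e')
  sorted[8] = r$turtlepeppe  (last char: 'e')
  sorted[9] = rtlepepper$tu  (last char: 'u')
  sorted[10] = tlepepper$tur  (last char: 'r')
  sorted[11] = turtlepepper$  (last char: '$')
  sorted[12] = urtlepepper$t  (last char: 't')
Last column: rlpptepeeur$t
Original string S is at sorted index 11

Answer: rlpptepeeur$t
11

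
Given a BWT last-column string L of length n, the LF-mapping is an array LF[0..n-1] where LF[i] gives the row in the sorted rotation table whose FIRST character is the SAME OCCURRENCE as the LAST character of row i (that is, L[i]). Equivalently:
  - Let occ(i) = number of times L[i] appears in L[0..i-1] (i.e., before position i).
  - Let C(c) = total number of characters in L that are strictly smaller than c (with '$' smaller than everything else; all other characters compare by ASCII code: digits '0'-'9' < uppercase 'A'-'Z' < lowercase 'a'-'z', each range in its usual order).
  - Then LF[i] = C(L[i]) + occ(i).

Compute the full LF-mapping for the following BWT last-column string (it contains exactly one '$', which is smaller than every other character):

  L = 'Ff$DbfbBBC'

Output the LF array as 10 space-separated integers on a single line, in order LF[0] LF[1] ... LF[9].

Char counts: '$':1, 'B':2, 'C':1, 'D':1, 'F':1, 'b':2, 'f':2
C (first-col start): C('$')=0, C('B')=1, C('C')=3, C('D')=4, C('F')=5, C('b')=6, C('f')=8
L[0]='F': occ=0, LF[0]=C('F')+0=5+0=5
L[1]='f': occ=0, LF[1]=C('f')+0=8+0=8
L[2]='$': occ=0, LF[2]=C('$')+0=0+0=0
L[3]='D': occ=0, LF[3]=C('D')+0=4+0=4
L[4]='b': occ=0, LF[4]=C('b')+0=6+0=6
L[5]='f': occ=1, LF[5]=C('f')+1=8+1=9
L[6]='b': occ=1, LF[6]=C('b')+1=6+1=7
L[7]='B': occ=0, LF[7]=C('B')+0=1+0=1
L[8]='B': occ=1, LF[8]=C('B')+1=1+1=2
L[9]='C': occ=0, LF[9]=C('C')+0=3+0=3

Answer: 5 8 0 4 6 9 7 1 2 3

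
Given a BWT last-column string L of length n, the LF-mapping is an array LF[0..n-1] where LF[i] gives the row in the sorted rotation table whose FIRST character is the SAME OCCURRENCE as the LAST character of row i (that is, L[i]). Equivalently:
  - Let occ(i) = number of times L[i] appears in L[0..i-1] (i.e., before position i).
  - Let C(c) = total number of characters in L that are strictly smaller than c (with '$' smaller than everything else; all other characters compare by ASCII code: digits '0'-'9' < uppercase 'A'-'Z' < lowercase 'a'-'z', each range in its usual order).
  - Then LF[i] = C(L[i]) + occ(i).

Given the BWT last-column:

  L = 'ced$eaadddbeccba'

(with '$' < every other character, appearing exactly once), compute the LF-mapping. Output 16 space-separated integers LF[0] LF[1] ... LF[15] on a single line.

Answer: 6 13 9 0 14 1 2 10 11 12 4 15 7 8 5 3

Derivation:
Char counts: '$':1, 'a':3, 'b':2, 'c':3, 'd':4, 'e':3
C (first-col start): C('$')=0, C('a')=1, C('b')=4, C('c')=6, C('d')=9, C('e')=13
L[0]='c': occ=0, LF[0]=C('c')+0=6+0=6
L[1]='e': occ=0, LF[1]=C('e')+0=13+0=13
L[2]='d': occ=0, LF[2]=C('d')+0=9+0=9
L[3]='$': occ=0, LF[3]=C('$')+0=0+0=0
L[4]='e': occ=1, LF[4]=C('e')+1=13+1=14
L[5]='a': occ=0, LF[5]=C('a')+0=1+0=1
L[6]='a': occ=1, LF[6]=C('a')+1=1+1=2
L[7]='d': occ=1, LF[7]=C('d')+1=9+1=10
L[8]='d': occ=2, LF[8]=C('d')+2=9+2=11
L[9]='d': occ=3, LF[9]=C('d')+3=9+3=12
L[10]='b': occ=0, LF[10]=C('b')+0=4+0=4
L[11]='e': occ=2, LF[11]=C('e')+2=13+2=15
L[12]='c': occ=1, LF[12]=C('c')+1=6+1=7
L[13]='c': occ=2, LF[13]=C('c')+2=6+2=8
L[14]='b': occ=1, LF[14]=C('b')+1=4+1=5
L[15]='a': occ=2, LF[15]=C('a')+2=1+2=3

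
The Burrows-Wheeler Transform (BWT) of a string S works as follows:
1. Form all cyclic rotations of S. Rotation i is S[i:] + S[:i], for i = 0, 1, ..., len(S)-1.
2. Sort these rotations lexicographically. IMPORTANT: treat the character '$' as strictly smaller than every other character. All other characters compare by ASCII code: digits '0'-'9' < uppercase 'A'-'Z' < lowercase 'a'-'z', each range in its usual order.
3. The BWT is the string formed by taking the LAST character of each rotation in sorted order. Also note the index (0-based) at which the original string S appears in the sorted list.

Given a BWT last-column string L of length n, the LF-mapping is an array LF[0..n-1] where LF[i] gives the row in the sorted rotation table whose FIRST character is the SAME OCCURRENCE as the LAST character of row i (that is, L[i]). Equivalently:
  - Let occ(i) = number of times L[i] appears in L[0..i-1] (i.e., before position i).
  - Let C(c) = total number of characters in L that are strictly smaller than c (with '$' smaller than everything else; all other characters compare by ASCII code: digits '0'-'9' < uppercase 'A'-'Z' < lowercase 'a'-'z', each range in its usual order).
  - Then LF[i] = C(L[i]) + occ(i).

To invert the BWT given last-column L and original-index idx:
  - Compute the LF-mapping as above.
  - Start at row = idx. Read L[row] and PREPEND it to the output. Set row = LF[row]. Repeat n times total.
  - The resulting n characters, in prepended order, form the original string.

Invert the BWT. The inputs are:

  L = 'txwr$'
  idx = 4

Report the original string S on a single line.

LF mapping: 2 4 3 1 0
Walk LF starting at row 4, prepending L[row]:
  step 1: row=4, L[4]='$', prepend. Next row=LF[4]=0
  step 2: row=0, L[0]='t', prepend. Next row=LF[0]=2
  step 3: row=2, L[2]='w', prepend. Next row=LF[2]=3
  step 4: row=3, L[3]='r', prepend. Next row=LF[3]=1
  step 5: row=1, L[1]='x', prepend. Next row=LF[1]=4
Reversed output: xrwt$

Answer: xrwt$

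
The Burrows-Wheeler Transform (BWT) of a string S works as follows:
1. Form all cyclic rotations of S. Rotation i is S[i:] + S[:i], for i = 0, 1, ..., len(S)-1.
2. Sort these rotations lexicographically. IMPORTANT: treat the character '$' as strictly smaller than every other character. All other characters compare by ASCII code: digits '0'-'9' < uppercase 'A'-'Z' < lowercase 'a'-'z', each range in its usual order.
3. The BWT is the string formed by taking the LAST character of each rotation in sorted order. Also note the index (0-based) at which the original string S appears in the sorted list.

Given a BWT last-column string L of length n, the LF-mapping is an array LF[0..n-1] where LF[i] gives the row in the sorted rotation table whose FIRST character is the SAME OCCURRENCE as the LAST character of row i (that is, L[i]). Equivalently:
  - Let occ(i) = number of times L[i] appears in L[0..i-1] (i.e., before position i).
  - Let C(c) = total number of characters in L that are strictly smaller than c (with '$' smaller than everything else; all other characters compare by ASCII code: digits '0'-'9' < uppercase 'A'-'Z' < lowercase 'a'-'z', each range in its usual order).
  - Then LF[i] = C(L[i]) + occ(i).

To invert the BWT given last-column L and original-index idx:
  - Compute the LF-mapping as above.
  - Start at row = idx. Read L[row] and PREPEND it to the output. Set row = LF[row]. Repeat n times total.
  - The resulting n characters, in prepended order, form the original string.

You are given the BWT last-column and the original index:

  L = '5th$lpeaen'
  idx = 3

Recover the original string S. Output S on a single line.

Answer: elephant5$

Derivation:
LF mapping: 1 9 5 0 6 8 3 2 4 7
Walk LF starting at row 3, prepending L[row]:
  step 1: row=3, L[3]='$', prepend. Next row=LF[3]=0
  step 2: row=0, L[0]='5', prepend. Next row=LF[0]=1
  step 3: row=1, L[1]='t', prepend. Next row=LF[1]=9
  step 4: row=9, L[9]='n', prepend. Next row=LF[9]=7
  step 5: row=7, L[7]='a', prepend. Next row=LF[7]=2
  step 6: row=2, L[2]='h', prepend. Next row=LF[2]=5
  step 7: row=5, L[5]='p', prepend. Next row=LF[5]=8
  step 8: row=8, L[8]='e', prepend. Next row=LF[8]=4
  step 9: row=4, L[4]='l', prepend. Next row=LF[4]=6
  step 10: row=6, L[6]='e', prepend. Next row=LF[6]=3
Reversed output: elephant5$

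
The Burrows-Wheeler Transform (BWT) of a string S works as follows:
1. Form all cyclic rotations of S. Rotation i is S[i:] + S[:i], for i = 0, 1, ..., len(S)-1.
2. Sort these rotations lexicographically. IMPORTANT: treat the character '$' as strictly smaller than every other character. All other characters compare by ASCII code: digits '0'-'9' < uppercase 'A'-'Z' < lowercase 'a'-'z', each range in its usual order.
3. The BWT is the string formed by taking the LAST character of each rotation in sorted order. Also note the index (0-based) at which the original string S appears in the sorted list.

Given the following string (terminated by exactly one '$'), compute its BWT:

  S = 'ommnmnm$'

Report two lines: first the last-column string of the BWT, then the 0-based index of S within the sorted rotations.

All 8 rotations (rotation i = S[i:]+S[:i]):
  rot[0] = ommnmnm$
  rot[1] = mmnmnm$o
  rot[2] = mnmnm$om
  rot[3] = nmnm$omm
  rot[4] = mnm$ommn
  rot[5] = nm$ommnm
  rot[6] = m$ommnmn
  rot[7] = $ommnmnm
Sorted (with $ < everything):
  sorted[0] = $ommnmnm  (last char: 'm')
  sorted[1] = m$ommnmn  (last char: 'n')
  sorted[2] = mmnmnm$o  (last char: 'o')
  sorted[3] = mnm$ommn  (last char: 'n')
  sorted[4] = mnmnm$om  (last char: 'm')
  sorted[5] = nm$ommnm  (last char: 'm')
  sorted[6] = nmnm$omm  (last char: 'm')
  sorted[7] = ommnmnm$  (last char: '$')
Last column: mnonmmm$
Original string S is at sorted index 7

Answer: mnonmmm$
7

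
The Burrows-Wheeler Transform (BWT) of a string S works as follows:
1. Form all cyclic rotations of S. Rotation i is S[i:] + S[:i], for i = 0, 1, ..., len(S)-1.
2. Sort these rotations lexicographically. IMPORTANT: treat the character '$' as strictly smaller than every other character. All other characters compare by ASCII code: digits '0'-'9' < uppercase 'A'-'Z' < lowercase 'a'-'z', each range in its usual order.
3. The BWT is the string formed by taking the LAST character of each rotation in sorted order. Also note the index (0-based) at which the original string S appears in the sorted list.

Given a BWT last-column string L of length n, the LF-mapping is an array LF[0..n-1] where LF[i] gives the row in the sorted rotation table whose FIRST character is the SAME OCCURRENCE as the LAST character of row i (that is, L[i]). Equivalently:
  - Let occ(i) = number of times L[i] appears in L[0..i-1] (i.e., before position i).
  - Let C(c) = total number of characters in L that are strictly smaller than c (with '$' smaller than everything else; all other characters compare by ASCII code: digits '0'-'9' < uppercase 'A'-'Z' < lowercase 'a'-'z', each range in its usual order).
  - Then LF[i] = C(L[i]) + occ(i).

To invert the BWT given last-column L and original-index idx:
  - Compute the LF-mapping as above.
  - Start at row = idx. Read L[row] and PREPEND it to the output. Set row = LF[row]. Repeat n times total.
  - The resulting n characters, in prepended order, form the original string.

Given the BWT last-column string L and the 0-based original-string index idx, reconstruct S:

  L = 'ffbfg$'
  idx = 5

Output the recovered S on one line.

Answer: gffbf$

Derivation:
LF mapping: 2 3 1 4 5 0
Walk LF starting at row 5, prepending L[row]:
  step 1: row=5, L[5]='$', prepend. Next row=LF[5]=0
  step 2: row=0, L[0]='f', prepend. Next row=LF[0]=2
  step 3: row=2, L[2]='b', prepend. Next row=LF[2]=1
  step 4: row=1, L[1]='f', prepend. Next row=LF[1]=3
  step 5: row=3, L[3]='f', prepend. Next row=LF[3]=4
  step 6: row=4, L[4]='g', prepend. Next row=LF[4]=5
Reversed output: gffbf$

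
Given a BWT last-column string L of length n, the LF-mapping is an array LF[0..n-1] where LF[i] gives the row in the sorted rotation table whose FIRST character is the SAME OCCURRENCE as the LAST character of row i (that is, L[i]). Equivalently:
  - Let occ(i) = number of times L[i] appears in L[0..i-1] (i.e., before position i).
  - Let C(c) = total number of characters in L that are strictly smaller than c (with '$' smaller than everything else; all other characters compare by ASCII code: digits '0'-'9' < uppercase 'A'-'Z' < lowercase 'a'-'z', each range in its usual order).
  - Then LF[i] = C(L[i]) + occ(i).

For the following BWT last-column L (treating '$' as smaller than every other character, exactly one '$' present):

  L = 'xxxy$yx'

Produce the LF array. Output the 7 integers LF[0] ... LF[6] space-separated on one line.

Answer: 1 2 3 5 0 6 4

Derivation:
Char counts: '$':1, 'x':4, 'y':2
C (first-col start): C('$')=0, C('x')=1, C('y')=5
L[0]='x': occ=0, LF[0]=C('x')+0=1+0=1
L[1]='x': occ=1, LF[1]=C('x')+1=1+1=2
L[2]='x': occ=2, LF[2]=C('x')+2=1+2=3
L[3]='y': occ=0, LF[3]=C('y')+0=5+0=5
L[4]='$': occ=0, LF[4]=C('$')+0=0+0=0
L[5]='y': occ=1, LF[5]=C('y')+1=5+1=6
L[6]='x': occ=3, LF[6]=C('x')+3=1+3=4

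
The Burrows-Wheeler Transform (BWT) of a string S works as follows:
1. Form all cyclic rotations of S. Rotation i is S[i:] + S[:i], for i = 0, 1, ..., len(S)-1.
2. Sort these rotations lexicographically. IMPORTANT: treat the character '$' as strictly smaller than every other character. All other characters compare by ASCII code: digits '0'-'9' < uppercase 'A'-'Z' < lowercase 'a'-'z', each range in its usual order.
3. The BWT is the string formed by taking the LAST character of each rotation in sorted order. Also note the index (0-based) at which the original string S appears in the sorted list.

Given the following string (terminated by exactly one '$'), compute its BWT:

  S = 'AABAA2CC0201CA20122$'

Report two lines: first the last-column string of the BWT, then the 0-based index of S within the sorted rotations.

All 20 rotations (rotation i = S[i:]+S[:i]):
  rot[0] = AABAA2CC0201CA20122$
  rot[1] = ABAA2CC0201CA20122$A
  rot[2] = BAA2CC0201CA20122$AA
  rot[3] = AA2CC0201CA20122$AAB
  rot[4] = A2CC0201CA20122$AABA
  rot[5] = 2CC0201CA20122$AABAA
  rot[6] = CC0201CA20122$AABAA2
  rot[7] = C0201CA20122$AABAA2C
  rot[8] = 0201CA20122$AABAA2CC
  rot[9] = 201CA20122$AABAA2CC0
  rot[10] = 01CA20122$AABAA2CC02
  rot[11] = 1CA20122$AABAA2CC020
  rot[12] = CA20122$AABAA2CC0201
  rot[13] = A20122$AABAA2CC0201C
  rot[14] = 20122$AABAA2CC0201CA
  rot[15] = 0122$AABAA2CC0201CA2
  rot[16] = 122$AABAA2CC0201CA20
  rot[17] = 22$AABAA2CC0201CA201
  rot[18] = 2$AABAA2CC0201CA2012
  rot[19] = $AABAA2CC0201CA20122
Sorted (with $ < everything):
  sorted[0] = $AABAA2CC0201CA20122  (last char: '2')
  sorted[1] = 0122$AABAA2CC0201CA2  (last char: '2')
  sorted[2] = 01CA20122$AABAA2CC02  (last char: '2')
  sorted[3] = 0201CA20122$AABAA2CC  (last char: 'C')
  sorted[4] = 122$AABAA2CC0201CA20  (last char: '0')
  sorted[5] = 1CA20122$AABAA2CC020  (last char: '0')
  sorted[6] = 2$AABAA2CC0201CA2012  (last char: '2')
  sorted[7] = 20122$AABAA2CC0201CA  (last char: 'A')
  sorted[8] = 201CA20122$AABAA2CC0  (last char: '0')
  sorted[9] = 22$AABAA2CC0201CA201  (last char: '1')
  sorted[10] = 2CC0201CA20122$AABAA  (last char: 'A')
  sorted[11] = A20122$AABAA2CC0201C  (last char: 'C')
  sorted[12] = A2CC0201CA20122$AABA  (last char: 'A')
  sorted[13] = AA2CC0201CA20122$AAB  (last char: 'B')
  sorted[14] = AABAA2CC0201CA20122$  (last char: '$')
  sorted[15] = ABAA2CC0201CA20122$A  (last char: 'A')
  sorted[16] = BAA2CC0201CA20122$AA  (last char: 'A')
  sorted[17] = C0201CA20122$AABAA2C  (last char: 'C')
  sorted[18] = CA20122$AABAA2CC0201  (last char: '1')
  sorted[19] = CC0201CA20122$AABAA2  (last char: '2')
Last column: 222C002A01ACAB$AAC12
Original string S is at sorted index 14

Answer: 222C002A01ACAB$AAC12
14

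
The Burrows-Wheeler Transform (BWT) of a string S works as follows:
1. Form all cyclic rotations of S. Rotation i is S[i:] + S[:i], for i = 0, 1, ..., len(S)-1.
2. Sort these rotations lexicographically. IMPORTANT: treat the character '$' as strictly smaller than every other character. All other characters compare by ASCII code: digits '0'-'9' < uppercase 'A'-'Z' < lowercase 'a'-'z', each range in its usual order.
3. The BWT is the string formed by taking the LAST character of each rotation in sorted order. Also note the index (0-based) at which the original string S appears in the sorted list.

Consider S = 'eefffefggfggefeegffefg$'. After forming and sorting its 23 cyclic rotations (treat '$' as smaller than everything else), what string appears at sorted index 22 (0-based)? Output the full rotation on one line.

Answer: ggfggefeegffefg$eefffef

Derivation:
All 23 rotations (rotation i = S[i:]+S[:i]):
  rot[0] = eefffefggfggefeegffefg$
  rot[1] = efffefggfggefeegffefg$e
  rot[2] = fffefggfggefeegffefg$ee
  rot[3] = ffefggfggefeegffefg$eef
  rot[4] = fefggfggefeegffefg$eeff
  rot[5] = efggfggefeegffefg$eefff
  rot[6] = fggfggefeegffefg$eefffe
  rot[7] = ggfggefeegffefg$eefffef
  rot[8] = gfggefeegffefg$eefffefg
  rot[9] = fggefeegffefg$eefffefgg
  rot[10] = ggefeegffefg$eefffefggf
  rot[11] = gefeegffefg$eefffefggfg
  rot[12] = efeegffefg$eefffefggfgg
  rot[13] = feegffefg$eefffefggfgge
  rot[14] = eegffefg$eefffefggfggef
  rot[15] = egffefg$eefffefggfggefe
  rot[16] = gffefg$eefffefggfggefee
  rot[17] = ffefg$eefffefggfggefeeg
  rot[18] = fefg$eefffefggfggefeegf
  rot[19] = efg$eefffefggfggefeegff
  rot[20] = fg$eefffefggfggefeegffe
  rot[21] = g$eefffefggfggefeegffef
  rot[22] = $eefffefggfggefeegffefg
Sorted (with $ < everything):
  sorted[0] = $eefffefggfggefeegffefg
  sorted[1] = eefffefggfggefeegffefg$
  sorted[2] = eegffefg$eefffefggfggef
  sorted[3] = efeegffefg$eefffefggfgg
  sorted[4] = efffefggfggefeegffefg$e
  sorted[5] = efg$eefffefggfggefeegff
  sorted[6] = efggfggefeegffefg$eefff
  sorted[7] = egffefg$eefffefggfggefe
  sorted[8] = feegffefg$eefffefggfgge
  sorted[9] = fefg$eefffefggfggefeegf
  sorted[10] = fefggfggefeegffefg$eeff
  sorted[11] = ffefg$eefffefggfggefeeg
  sorted[12] = ffefggfggefeegffefg$eef
  sorted[13] = fffefggfggefeegffefg$ee
  sorted[14] = fg$eefffefggfggefeegffe
  sorted[15] = fggefeegffefg$eefffefgg
  sorted[16] = fggfggefeegffefg$eefffe
  sorted[17] = g$eefffefggfggefeegffef
  sorted[18] = gefeegffefg$eefffefggfg
  sorted[19] = gffefg$eefffefggfggefee
  sorted[20] = gfggefeegffefg$eefffefg
  sorted[21] = ggefeegffefg$eefffefggf
  sorted[22] = ggfggefeegffefg$eefffef
sorted[22] = ggfggefeegffefg$eefffef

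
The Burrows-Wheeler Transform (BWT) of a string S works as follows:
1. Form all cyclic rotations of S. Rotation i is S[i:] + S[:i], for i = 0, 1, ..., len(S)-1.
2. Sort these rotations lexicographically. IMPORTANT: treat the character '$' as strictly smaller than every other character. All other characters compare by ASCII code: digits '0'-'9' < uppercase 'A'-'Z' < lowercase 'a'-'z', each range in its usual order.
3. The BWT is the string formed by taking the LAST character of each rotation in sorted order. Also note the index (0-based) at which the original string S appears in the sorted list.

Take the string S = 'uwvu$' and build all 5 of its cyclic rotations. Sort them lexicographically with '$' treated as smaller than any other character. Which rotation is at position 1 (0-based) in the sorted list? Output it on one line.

Answer: u$uwv

Derivation:
All 5 rotations (rotation i = S[i:]+S[:i]):
  rot[0] = uwvu$
  rot[1] = wvu$u
  rot[2] = vu$uw
  rot[3] = u$uwv
  rot[4] = $uwvu
Sorted (with $ < everything):
  sorted[0] = $uwvu
  sorted[1] = u$uwv
  sorted[2] = uwvu$
  sorted[3] = vu$uw
  sorted[4] = wvu$u
sorted[1] = u$uwv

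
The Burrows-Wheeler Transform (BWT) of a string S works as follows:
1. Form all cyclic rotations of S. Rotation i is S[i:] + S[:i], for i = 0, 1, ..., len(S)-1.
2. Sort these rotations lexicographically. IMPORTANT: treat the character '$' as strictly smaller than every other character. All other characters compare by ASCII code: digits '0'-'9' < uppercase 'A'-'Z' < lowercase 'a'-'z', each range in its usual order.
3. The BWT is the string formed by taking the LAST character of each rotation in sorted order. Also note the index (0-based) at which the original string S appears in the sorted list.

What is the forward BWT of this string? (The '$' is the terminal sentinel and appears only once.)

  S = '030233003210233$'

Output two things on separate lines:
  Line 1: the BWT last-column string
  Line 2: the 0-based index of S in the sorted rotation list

All 16 rotations (rotation i = S[i:]+S[:i]):
  rot[0] = 030233003210233$
  rot[1] = 30233003210233$0
  rot[2] = 0233003210233$03
  rot[3] = 233003210233$030
  rot[4] = 33003210233$0302
  rot[5] = 3003210233$03023
  rot[6] = 003210233$030233
  rot[7] = 03210233$0302330
  rot[8] = 3210233$03023300
  rot[9] = 210233$030233003
  rot[10] = 10233$0302330032
  rot[11] = 0233$03023300321
  rot[12] = 233$030233003210
  rot[13] = 33$0302330032102
  rot[14] = 3$03023300321023
  rot[15] = $030233003210233
Sorted (with $ < everything):
  sorted[0] = $030233003210233  (last char: '3')
  sorted[1] = 003210233$030233  (last char: '3')
  sorted[2] = 0233$03023300321  (last char: '1')
  sorted[3] = 0233003210233$03  (last char: '3')
  sorted[4] = 030233003210233$  (last char: '$')
  sorted[5] = 03210233$0302330  (last char: '0')
  sorted[6] = 10233$0302330032  (last char: '2')
  sorted[7] = 210233$030233003  (last char: '3')
  sorted[8] = 233$030233003210  (last char: '0')
  sorted[9] = 233003210233$030  (last char: '0')
  sorted[10] = 3$03023300321023  (last char: '3')
  sorted[11] = 3003210233$03023  (last char: '3')
  sorted[12] = 30233003210233$0  (last char: '0')
  sorted[13] = 3210233$03023300  (last char: '0')
  sorted[14] = 33$0302330032102  (last char: '2')
  sorted[15] = 33003210233$0302  (last char: '2')
Last column: 3313$02300330022
Original string S is at sorted index 4

Answer: 3313$02300330022
4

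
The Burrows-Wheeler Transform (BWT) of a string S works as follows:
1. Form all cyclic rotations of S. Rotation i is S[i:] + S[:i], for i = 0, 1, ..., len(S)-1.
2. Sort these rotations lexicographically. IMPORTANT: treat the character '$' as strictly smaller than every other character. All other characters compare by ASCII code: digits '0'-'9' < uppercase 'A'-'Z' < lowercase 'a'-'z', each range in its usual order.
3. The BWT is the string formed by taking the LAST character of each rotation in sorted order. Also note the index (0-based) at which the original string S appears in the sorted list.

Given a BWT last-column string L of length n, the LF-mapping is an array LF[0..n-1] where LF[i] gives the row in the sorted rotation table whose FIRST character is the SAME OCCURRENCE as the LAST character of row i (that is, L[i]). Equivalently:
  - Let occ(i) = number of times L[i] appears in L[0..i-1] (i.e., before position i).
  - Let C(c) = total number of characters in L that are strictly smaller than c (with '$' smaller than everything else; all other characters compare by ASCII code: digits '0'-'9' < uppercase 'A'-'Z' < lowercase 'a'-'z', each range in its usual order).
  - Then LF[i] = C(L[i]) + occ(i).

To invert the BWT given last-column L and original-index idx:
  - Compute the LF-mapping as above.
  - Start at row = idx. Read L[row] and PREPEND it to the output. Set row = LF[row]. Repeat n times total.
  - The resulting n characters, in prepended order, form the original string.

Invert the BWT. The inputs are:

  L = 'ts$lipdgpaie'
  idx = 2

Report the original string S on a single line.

LF mapping: 11 10 0 7 5 8 2 4 9 1 6 3
Walk LF starting at row 2, prepending L[row]:
  step 1: row=2, L[2]='$', prepend. Next row=LF[2]=0
  step 2: row=0, L[0]='t', prepend. Next row=LF[0]=11
  step 3: row=11, L[11]='e', prepend. Next row=LF[11]=3
  step 4: row=3, L[3]='l', prepend. Next row=LF[3]=7
  step 5: row=7, L[7]='g', prepend. Next row=LF[7]=4
  step 6: row=4, L[4]='i', prepend. Next row=LF[4]=5
  step 7: row=5, L[5]='p', prepend. Next row=LF[5]=8
  step 8: row=8, L[8]='p', prepend. Next row=LF[8]=9
  step 9: row=9, L[9]='a', prepend. Next row=LF[9]=1
  step 10: row=1, L[1]='s', prepend. Next row=LF[1]=10
  step 11: row=10, L[10]='i', prepend. Next row=LF[10]=6
  step 12: row=6, L[6]='d', prepend. Next row=LF[6]=2
Reversed output: disappiglet$

Answer: disappiglet$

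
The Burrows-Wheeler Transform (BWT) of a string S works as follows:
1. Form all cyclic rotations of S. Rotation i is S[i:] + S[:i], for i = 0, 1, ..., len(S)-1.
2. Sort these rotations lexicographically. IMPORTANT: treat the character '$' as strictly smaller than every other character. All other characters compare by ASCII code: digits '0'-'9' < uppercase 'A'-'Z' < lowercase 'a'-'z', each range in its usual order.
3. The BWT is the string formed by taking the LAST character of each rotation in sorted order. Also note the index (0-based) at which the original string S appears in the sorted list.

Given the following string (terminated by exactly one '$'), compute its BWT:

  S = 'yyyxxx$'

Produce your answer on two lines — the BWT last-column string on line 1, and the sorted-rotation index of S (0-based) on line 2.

Answer: xxxyyy$
6

Derivation:
All 7 rotations (rotation i = S[i:]+S[:i]):
  rot[0] = yyyxxx$
  rot[1] = yyxxx$y
  rot[2] = yxxx$yy
  rot[3] = xxx$yyy
  rot[4] = xx$yyyx
  rot[5] = x$yyyxx
  rot[6] = $yyyxxx
Sorted (with $ < everything):
  sorted[0] = $yyyxxx  (last char: 'x')
  sorted[1] = x$yyyxx  (last char: 'x')
  sorted[2] = xx$yyyx  (last char: 'x')
  sorted[3] = xxx$yyy  (last char: 'y')
  sorted[4] = yxxx$yy  (last char: 'y')
  sorted[5] = yyxxx$y  (last char: 'y')
  sorted[6] = yyyxxx$  (last char: '$')
Last column: xxxyyy$
Original string S is at sorted index 6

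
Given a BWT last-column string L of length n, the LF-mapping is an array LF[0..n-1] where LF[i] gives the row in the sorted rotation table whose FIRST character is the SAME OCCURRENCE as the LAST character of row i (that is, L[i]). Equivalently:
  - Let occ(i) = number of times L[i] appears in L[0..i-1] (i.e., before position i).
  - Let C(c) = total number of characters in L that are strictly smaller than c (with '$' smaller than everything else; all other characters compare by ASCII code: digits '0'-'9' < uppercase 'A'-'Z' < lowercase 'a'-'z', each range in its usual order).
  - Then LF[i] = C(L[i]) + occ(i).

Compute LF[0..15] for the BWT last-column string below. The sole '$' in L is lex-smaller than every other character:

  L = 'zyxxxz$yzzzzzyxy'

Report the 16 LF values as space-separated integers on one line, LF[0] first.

Answer: 9 5 1 2 3 10 0 6 11 12 13 14 15 7 4 8

Derivation:
Char counts: '$':1, 'x':4, 'y':4, 'z':7
C (first-col start): C('$')=0, C('x')=1, C('y')=5, C('z')=9
L[0]='z': occ=0, LF[0]=C('z')+0=9+0=9
L[1]='y': occ=0, LF[1]=C('y')+0=5+0=5
L[2]='x': occ=0, LF[2]=C('x')+0=1+0=1
L[3]='x': occ=1, LF[3]=C('x')+1=1+1=2
L[4]='x': occ=2, LF[4]=C('x')+2=1+2=3
L[5]='z': occ=1, LF[5]=C('z')+1=9+1=10
L[6]='$': occ=0, LF[6]=C('$')+0=0+0=0
L[7]='y': occ=1, LF[7]=C('y')+1=5+1=6
L[8]='z': occ=2, LF[8]=C('z')+2=9+2=11
L[9]='z': occ=3, LF[9]=C('z')+3=9+3=12
L[10]='z': occ=4, LF[10]=C('z')+4=9+4=13
L[11]='z': occ=5, LF[11]=C('z')+5=9+5=14
L[12]='z': occ=6, LF[12]=C('z')+6=9+6=15
L[13]='y': occ=2, LF[13]=C('y')+2=5+2=7
L[14]='x': occ=3, LF[14]=C('x')+3=1+3=4
L[15]='y': occ=3, LF[15]=C('y')+3=5+3=8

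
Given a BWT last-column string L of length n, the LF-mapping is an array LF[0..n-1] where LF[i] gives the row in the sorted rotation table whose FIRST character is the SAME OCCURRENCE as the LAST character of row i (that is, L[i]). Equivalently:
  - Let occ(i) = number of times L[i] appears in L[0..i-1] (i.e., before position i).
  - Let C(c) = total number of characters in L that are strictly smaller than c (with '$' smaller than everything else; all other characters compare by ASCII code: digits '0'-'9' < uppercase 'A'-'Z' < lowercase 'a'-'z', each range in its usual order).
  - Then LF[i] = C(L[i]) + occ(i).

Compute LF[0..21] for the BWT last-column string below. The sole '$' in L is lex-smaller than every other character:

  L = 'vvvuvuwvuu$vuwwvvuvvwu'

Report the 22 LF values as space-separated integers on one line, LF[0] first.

Answer: 8 9 10 1 11 2 18 12 3 4 0 13 5 19 20 14 15 6 16 17 21 7

Derivation:
Char counts: '$':1, 'u':7, 'v':10, 'w':4
C (first-col start): C('$')=0, C('u')=1, C('v')=8, C('w')=18
L[0]='v': occ=0, LF[0]=C('v')+0=8+0=8
L[1]='v': occ=1, LF[1]=C('v')+1=8+1=9
L[2]='v': occ=2, LF[2]=C('v')+2=8+2=10
L[3]='u': occ=0, LF[3]=C('u')+0=1+0=1
L[4]='v': occ=3, LF[4]=C('v')+3=8+3=11
L[5]='u': occ=1, LF[5]=C('u')+1=1+1=2
L[6]='w': occ=0, LF[6]=C('w')+0=18+0=18
L[7]='v': occ=4, LF[7]=C('v')+4=8+4=12
L[8]='u': occ=2, LF[8]=C('u')+2=1+2=3
L[9]='u': occ=3, LF[9]=C('u')+3=1+3=4
L[10]='$': occ=0, LF[10]=C('$')+0=0+0=0
L[11]='v': occ=5, LF[11]=C('v')+5=8+5=13
L[12]='u': occ=4, LF[12]=C('u')+4=1+4=5
L[13]='w': occ=1, LF[13]=C('w')+1=18+1=19
L[14]='w': occ=2, LF[14]=C('w')+2=18+2=20
L[15]='v': occ=6, LF[15]=C('v')+6=8+6=14
L[16]='v': occ=7, LF[16]=C('v')+7=8+7=15
L[17]='u': occ=5, LF[17]=C('u')+5=1+5=6
L[18]='v': occ=8, LF[18]=C('v')+8=8+8=16
L[19]='v': occ=9, LF[19]=C('v')+9=8+9=17
L[20]='w': occ=3, LF[20]=C('w')+3=18+3=21
L[21]='u': occ=6, LF[21]=C('u')+6=1+6=7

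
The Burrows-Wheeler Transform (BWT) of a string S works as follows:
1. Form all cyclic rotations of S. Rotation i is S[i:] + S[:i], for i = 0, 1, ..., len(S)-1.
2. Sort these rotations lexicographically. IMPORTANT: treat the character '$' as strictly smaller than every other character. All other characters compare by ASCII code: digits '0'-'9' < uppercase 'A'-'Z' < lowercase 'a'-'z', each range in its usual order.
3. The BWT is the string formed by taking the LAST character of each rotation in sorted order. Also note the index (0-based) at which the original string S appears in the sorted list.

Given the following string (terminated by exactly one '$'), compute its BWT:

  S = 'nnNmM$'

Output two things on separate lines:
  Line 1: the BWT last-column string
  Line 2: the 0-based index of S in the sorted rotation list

All 6 rotations (rotation i = S[i:]+S[:i]):
  rot[0] = nnNmM$
  rot[1] = nNmM$n
  rot[2] = NmM$nn
  rot[3] = mM$nnN
  rot[4] = M$nnNm
  rot[5] = $nnNmM
Sorted (with $ < everything):
  sorted[0] = $nnNmM  (last char: 'M')
  sorted[1] = M$nnNm  (last char: 'm')
  sorted[2] = NmM$nn  (last char: 'n')
  sorted[3] = mM$nnN  (last char: 'N')
  sorted[4] = nNmM$n  (last char: 'n')
  sorted[5] = nnNmM$  (last char: '$')
Last column: MmnNn$
Original string S is at sorted index 5

Answer: MmnNn$
5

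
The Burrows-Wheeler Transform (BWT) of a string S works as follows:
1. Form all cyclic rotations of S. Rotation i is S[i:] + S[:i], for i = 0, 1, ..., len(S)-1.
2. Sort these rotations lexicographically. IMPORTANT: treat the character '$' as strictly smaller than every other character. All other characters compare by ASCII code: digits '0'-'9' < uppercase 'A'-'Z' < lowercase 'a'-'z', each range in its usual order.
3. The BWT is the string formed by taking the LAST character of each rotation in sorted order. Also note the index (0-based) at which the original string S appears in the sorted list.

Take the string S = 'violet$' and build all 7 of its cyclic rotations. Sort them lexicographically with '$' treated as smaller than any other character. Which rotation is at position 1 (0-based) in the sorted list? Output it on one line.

All 7 rotations (rotation i = S[i:]+S[:i]):
  rot[0] = violet$
  rot[1] = iolet$v
  rot[2] = olet$vi
  rot[3] = let$vio
  rot[4] = et$viol
  rot[5] = t$viole
  rot[6] = $violet
Sorted (with $ < everything):
  sorted[0] = $violet
  sorted[1] = et$viol
  sorted[2] = iolet$v
  sorted[3] = let$vio
  sorted[4] = olet$vi
  sorted[5] = t$viole
  sorted[6] = violet$
sorted[1] = et$viol

Answer: et$viol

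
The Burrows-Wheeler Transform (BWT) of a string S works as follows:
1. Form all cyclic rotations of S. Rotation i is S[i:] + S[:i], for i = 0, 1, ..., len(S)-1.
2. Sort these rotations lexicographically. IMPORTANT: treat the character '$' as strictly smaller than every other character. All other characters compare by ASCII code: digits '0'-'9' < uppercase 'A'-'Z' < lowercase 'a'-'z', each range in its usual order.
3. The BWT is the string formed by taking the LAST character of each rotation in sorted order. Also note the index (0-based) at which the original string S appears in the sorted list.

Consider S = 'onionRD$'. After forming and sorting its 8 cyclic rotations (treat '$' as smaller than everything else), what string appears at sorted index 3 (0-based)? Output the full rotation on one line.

Answer: ionRD$on

Derivation:
All 8 rotations (rotation i = S[i:]+S[:i]):
  rot[0] = onionRD$
  rot[1] = nionRD$o
  rot[2] = ionRD$on
  rot[3] = onRD$oni
  rot[4] = nRD$onio
  rot[5] = RD$onion
  rot[6] = D$onionR
  rot[7] = $onionRD
Sorted (with $ < everything):
  sorted[0] = $onionRD
  sorted[1] = D$onionR
  sorted[2] = RD$onion
  sorted[3] = ionRD$on
  sorted[4] = nRD$onio
  sorted[5] = nionRD$o
  sorted[6] = onRD$oni
  sorted[7] = onionRD$
sorted[3] = ionRD$on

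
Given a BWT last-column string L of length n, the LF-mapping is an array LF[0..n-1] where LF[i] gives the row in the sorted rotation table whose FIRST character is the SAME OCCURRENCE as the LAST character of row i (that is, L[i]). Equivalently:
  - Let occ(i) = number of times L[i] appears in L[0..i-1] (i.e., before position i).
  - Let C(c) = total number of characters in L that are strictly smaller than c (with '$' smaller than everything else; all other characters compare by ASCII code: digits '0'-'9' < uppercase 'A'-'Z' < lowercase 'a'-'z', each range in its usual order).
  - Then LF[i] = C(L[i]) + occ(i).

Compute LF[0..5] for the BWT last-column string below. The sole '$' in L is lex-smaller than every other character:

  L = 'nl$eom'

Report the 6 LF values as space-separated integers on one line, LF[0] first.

Answer: 4 2 0 1 5 3

Derivation:
Char counts: '$':1, 'e':1, 'l':1, 'm':1, 'n':1, 'o':1
C (first-col start): C('$')=0, C('e')=1, C('l')=2, C('m')=3, C('n')=4, C('o')=5
L[0]='n': occ=0, LF[0]=C('n')+0=4+0=4
L[1]='l': occ=0, LF[1]=C('l')+0=2+0=2
L[2]='$': occ=0, LF[2]=C('$')+0=0+0=0
L[3]='e': occ=0, LF[3]=C('e')+0=1+0=1
L[4]='o': occ=0, LF[4]=C('o')+0=5+0=5
L[5]='m': occ=0, LF[5]=C('m')+0=3+0=3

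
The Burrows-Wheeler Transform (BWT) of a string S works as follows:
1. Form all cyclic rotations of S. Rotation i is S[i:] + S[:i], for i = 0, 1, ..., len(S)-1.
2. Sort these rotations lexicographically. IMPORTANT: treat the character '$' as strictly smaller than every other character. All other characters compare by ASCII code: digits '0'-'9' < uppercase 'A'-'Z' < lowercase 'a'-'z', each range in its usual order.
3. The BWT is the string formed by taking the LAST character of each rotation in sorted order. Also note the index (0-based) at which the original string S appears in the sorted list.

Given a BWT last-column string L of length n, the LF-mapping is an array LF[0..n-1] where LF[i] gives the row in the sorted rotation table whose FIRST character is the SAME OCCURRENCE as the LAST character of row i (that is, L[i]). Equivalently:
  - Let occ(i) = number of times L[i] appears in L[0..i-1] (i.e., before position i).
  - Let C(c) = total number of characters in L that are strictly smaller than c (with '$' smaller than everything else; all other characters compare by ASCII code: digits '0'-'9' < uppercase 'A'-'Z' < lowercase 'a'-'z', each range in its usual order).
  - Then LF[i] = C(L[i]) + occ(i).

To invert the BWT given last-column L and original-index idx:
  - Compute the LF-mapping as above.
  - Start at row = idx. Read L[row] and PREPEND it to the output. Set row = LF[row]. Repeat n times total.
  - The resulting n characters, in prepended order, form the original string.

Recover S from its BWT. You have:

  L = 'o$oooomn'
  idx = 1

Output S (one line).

LF mapping: 3 0 4 5 6 7 1 2
Walk LF starting at row 1, prepending L[row]:
  step 1: row=1, L[1]='$', prepend. Next row=LF[1]=0
  step 2: row=0, L[0]='o', prepend. Next row=LF[0]=3
  step 3: row=3, L[3]='o', prepend. Next row=LF[3]=5
  step 4: row=5, L[5]='o', prepend. Next row=LF[5]=7
  step 5: row=7, L[7]='n', prepend. Next row=LF[7]=2
  step 6: row=2, L[2]='o', prepend. Next row=LF[2]=4
  step 7: row=4, L[4]='o', prepend. Next row=LF[4]=6
  step 8: row=6, L[6]='m', prepend. Next row=LF[6]=1
Reversed output: moonooo$

Answer: moonooo$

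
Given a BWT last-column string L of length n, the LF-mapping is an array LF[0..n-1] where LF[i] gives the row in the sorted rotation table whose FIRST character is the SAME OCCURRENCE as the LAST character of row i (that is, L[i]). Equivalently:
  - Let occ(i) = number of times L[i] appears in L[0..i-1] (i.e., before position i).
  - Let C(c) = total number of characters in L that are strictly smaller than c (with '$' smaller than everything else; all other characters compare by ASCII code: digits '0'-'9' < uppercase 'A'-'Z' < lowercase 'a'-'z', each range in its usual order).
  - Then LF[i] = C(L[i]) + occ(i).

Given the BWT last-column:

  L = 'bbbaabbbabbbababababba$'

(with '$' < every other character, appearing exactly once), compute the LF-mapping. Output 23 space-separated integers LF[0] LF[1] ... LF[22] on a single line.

Answer: 9 10 11 1 2 12 13 14 3 15 16 17 4 18 5 19 6 20 7 21 22 8 0

Derivation:
Char counts: '$':1, 'a':8, 'b':14
C (first-col start): C('$')=0, C('a')=1, C('b')=9
L[0]='b': occ=0, LF[0]=C('b')+0=9+0=9
L[1]='b': occ=1, LF[1]=C('b')+1=9+1=10
L[2]='b': occ=2, LF[2]=C('b')+2=9+2=11
L[3]='a': occ=0, LF[3]=C('a')+0=1+0=1
L[4]='a': occ=1, LF[4]=C('a')+1=1+1=2
L[5]='b': occ=3, LF[5]=C('b')+3=9+3=12
L[6]='b': occ=4, LF[6]=C('b')+4=9+4=13
L[7]='b': occ=5, LF[7]=C('b')+5=9+5=14
L[8]='a': occ=2, LF[8]=C('a')+2=1+2=3
L[9]='b': occ=6, LF[9]=C('b')+6=9+6=15
L[10]='b': occ=7, LF[10]=C('b')+7=9+7=16
L[11]='b': occ=8, LF[11]=C('b')+8=9+8=17
L[12]='a': occ=3, LF[12]=C('a')+3=1+3=4
L[13]='b': occ=9, LF[13]=C('b')+9=9+9=18
L[14]='a': occ=4, LF[14]=C('a')+4=1+4=5
L[15]='b': occ=10, LF[15]=C('b')+10=9+10=19
L[16]='a': occ=5, LF[16]=C('a')+5=1+5=6
L[17]='b': occ=11, LF[17]=C('b')+11=9+11=20
L[18]='a': occ=6, LF[18]=C('a')+6=1+6=7
L[19]='b': occ=12, LF[19]=C('b')+12=9+12=21
L[20]='b': occ=13, LF[20]=C('b')+13=9+13=22
L[21]='a': occ=7, LF[21]=C('a')+7=1+7=8
L[22]='$': occ=0, LF[22]=C('$')+0=0+0=0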